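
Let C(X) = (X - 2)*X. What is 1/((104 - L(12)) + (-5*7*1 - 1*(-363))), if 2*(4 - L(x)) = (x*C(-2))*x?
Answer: 1/1004 ≈ 0.00099602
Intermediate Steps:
C(X) = X*(-2 + X) (C(X) = (-2 + X)*X = X*(-2 + X))
L(x) = 4 - 4*x**2 (L(x) = 4 - x*(-2*(-2 - 2))*x/2 = 4 - x*(-2*(-4))*x/2 = 4 - x*8*x/2 = 4 - 8*x*x/2 = 4 - 4*x**2)
1/((104 - L(12)) + (-5*7*1 - 1*(-363))) = 1/((104 - (4 - 4*12**2)) + (-5*7*1 - 1*(-363))) = 1/((104 - (4 - 4*144)) + (-35*1 + 363)) = 1/((104 - (4 - 576)) + (-35 + 363)) = 1/((104 - 1*(-572)) + 328) = 1/((104 + 572) + 328) = 1/(676 + 328) = 1/1004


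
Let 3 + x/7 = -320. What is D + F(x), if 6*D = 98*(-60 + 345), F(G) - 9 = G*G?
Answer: 5116785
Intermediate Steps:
x = -2261 (x = -21 + 7*(-320) = -21 - 2240 = -2261)
F(G) = 9 + G**2 (F(G) = 9 + G*G = 9 + G**2)
D = 4655 (D = (98*(-60 + 345))/6 = (98*285)/6 = (1/6)*27930 = 4655)
D + F(x) = 4655 + (9 + (-2261)**2) = 4655 + (9 + 5112121) = 4655 + 5112130 = 5116785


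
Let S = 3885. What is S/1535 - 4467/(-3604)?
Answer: 4171677/1106428 ≈ 3.7704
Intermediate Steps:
S/1535 - 4467/(-3604) = 3885/1535 - 4467/(-3604) = 3885*(1/1535) - 4467*(-1/3604) = 777/307 + 4467/3604 = 4171677/1106428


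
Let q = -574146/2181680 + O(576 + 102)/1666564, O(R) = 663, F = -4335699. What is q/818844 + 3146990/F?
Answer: -390389861941918836053479/537851148462398734622880 ≈ -0.72583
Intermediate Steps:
q = -119425575063/454488668440 (q = -574146/2181680 + 663/1666564 = -574146*1/2181680 + 663*(1/1666564) = -287073/1090840 + 663/1666564 = -119425575063/454488668440 ≈ -0.26277)
q/818844 + 3146990/F = -119425575063/454488668440/818844 + 3146990/(-4335699) = -119425575063/454488668440*1/818844 + 3146990*(-1/4335699) = -39808525021/124051773073361120 - 3146990/4335699 = -390389861941918836053479/537851148462398734622880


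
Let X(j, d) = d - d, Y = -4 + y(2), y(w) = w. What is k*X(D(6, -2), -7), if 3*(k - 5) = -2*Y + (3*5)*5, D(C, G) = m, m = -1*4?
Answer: 0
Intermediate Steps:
Y = -2 (Y = -4 + 2 = -2)
m = -4
D(C, G) = -4
X(j, d) = 0
k = 94/3 (k = 5 + (-2*(-2) + (3*5)*5)/3 = 5 + (4 + 15*5)/3 = 5 + (4 + 75)/3 = 5 + (⅓)*79 = 5 + 79/3 = 94/3 ≈ 31.333)
k*X(D(6, -2), -7) = (94/3)*0 = 0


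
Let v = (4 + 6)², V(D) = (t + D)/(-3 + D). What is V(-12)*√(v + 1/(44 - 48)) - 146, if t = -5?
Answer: -146 + 17*√399/30 ≈ -134.68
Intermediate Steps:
V(D) = (-5 + D)/(-3 + D)
v = 100 (v = 10² = 100)
V(-12)*√(v + 1/(44 - 48)) - 146 = ((-5 - 12)/(-3 - 12))*√(100 + 1/(44 - 48)) - 146 = (-17/(-15))*√(100 + 1/(-4)) - 146 = (-1/15*(-17))*√(100 - ¼) - 146 = 17*√(399/4)/15 - 146 = 17*(√399/2)/15 - 146 = 17*√399/30 - 146 = -146 + 17*√399/30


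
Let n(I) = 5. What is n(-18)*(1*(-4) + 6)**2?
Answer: 20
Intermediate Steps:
n(-18)*(1*(-4) + 6)**2 = 5*(1*(-4) + 6)**2 = 5*(-4 + 6)**2 = 5*2**2 = 5*4 = 20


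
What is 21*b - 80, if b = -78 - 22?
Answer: -2180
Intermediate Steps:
b = -100
21*b - 80 = 21*(-100) - 80 = -2100 - 80 = -2180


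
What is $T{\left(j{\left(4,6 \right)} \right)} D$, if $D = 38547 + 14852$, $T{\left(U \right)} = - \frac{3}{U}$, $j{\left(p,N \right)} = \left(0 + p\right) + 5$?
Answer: $- \frac{53399}{3} \approx -17800.0$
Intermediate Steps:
$j{\left(p,N \right)} = 5 + p$ ($j{\left(p,N \right)} = p + 5 = 5 + p$)
$D = 53399$
$T{\left(j{\left(4,6 \right)} \right)} D = - \frac{3}{5 + 4} \cdot 53399 = - \frac{3}{9} \cdot 53399 = \left(-3\right) \frac{1}{9} \cdot 53399 = \left(- \frac{1}{3}\right) 53399 = - \frac{53399}{3}$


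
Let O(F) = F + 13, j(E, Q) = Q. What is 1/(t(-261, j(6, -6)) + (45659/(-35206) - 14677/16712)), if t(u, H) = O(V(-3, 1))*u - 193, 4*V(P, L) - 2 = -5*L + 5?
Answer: -294181336/1093964821079 ≈ -0.00026891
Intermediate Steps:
V(P, L) = 7/4 - 5*L/4 (V(P, L) = ½ + (-5*L + 5)/4 = ½ + (5 - 5*L)/4 = ½ + (5/4 - 5*L/4) = 7/4 - 5*L/4)
O(F) = 13 + F
t(u, H) = -193 + 27*u/2 (t(u, H) = (13 + (7/4 - 5/4*1))*u - 193 = (13 + (7/4 - 5/4))*u - 193 = (13 + ½)*u - 193 = 27*u/2 - 193 = -193 + 27*u/2)
1/(t(-261, j(6, -6)) + (45659/(-35206) - 14677/16712)) = 1/((-193 + (27/2)*(-261)) + (45659/(-35206) - 14677/16712)) = 1/((-193 - 7047/2) + (45659*(-1/35206) - 14677*1/16712)) = 1/(-7433/2 + (-45659/35206 - 14677/16712)) = 1/(-7433/2 - 639885835/294181336) = 1/(-1093964821079/294181336) = -294181336/1093964821079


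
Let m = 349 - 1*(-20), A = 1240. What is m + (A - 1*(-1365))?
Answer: 2974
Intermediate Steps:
m = 369 (m = 349 + 20 = 369)
m + (A - 1*(-1365)) = 369 + (1240 - 1*(-1365)) = 369 + (1240 + 1365) = 369 + 2605 = 2974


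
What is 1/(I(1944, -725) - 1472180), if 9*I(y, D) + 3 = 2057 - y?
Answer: -9/13249510 ≈ -6.7927e-7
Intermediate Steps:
I(y, D) = 2054/9 - y/9 (I(y, D) = -⅓ + (2057 - y)/9 = -⅓ + (2057/9 - y/9) = 2054/9 - y/9)
1/(I(1944, -725) - 1472180) = 1/((2054/9 - ⅑*1944) - 1472180) = 1/((2054/9 - 216) - 1472180) = 1/(110/9 - 1472180) = 1/(-13249510/9) = -9/13249510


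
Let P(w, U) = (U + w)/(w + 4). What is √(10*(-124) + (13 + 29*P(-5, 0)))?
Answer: I*√1082 ≈ 32.894*I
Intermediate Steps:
P(w, U) = (U + w)/(4 + w)
√(10*(-124) + (13 + 29*P(-5, 0))) = √(10*(-124) + (13 + 29*((0 - 5)/(4 - 5)))) = √(-1240 + (13 + 29*(-5/(-1)))) = √(-1240 + (13 + 29*(-1*(-5)))) = √(-1240 + (13 + 29*5)) = √(-1240 + (13 + 145)) = √(-1240 + 158) = √(-1082) = I*√1082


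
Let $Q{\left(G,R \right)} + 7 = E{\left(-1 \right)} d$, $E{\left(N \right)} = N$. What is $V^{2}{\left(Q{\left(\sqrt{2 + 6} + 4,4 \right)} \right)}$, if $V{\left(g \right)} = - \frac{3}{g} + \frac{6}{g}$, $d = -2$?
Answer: $\frac{9}{25} \approx 0.36$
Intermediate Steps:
$Q{\left(G,R \right)} = -5$ ($Q{\left(G,R \right)} = -7 - -2 = -7 + 2 = -5$)
$V{\left(g \right)} = \frac{3}{g}$
$V^{2}{\left(Q{\left(\sqrt{2 + 6} + 4,4 \right)} \right)} = \left(\frac{3}{-5}\right)^{2} = \left(3 \left(- \frac{1}{5}\right)\right)^{2} = \left(- \frac{3}{5}\right)^{2} = \frac{9}{25}$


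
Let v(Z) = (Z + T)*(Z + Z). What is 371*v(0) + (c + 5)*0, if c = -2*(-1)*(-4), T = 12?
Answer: 0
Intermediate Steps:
v(Z) = 2*Z*(12 + Z) (v(Z) = (Z + 12)*(Z + Z) = (12 + Z)*(2*Z) = 2*Z*(12 + Z))
c = -8 (c = 2*(-4) = -8)
371*v(0) + (c + 5)*0 = 371*(2*0*(12 + 0)) + (-8 + 5)*0 = 371*(2*0*12) - 3*0 = 371*0 + 0 = 0 + 0 = 0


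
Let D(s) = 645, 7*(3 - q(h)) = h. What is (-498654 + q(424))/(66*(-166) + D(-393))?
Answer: 3490981/72177 ≈ 48.367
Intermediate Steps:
q(h) = 3 - h/7
(-498654 + q(424))/(66*(-166) + D(-393)) = (-498654 + (3 - 1/7*424))/(66*(-166) + 645) = (-498654 + (3 - 424/7))/(-10956 + 645) = (-498654 - 403/7)/(-10311) = -3490981/7*(-1/10311) = 3490981/72177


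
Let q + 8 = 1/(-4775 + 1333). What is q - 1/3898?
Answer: -26835667/3354229 ≈ -8.0005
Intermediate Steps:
q = -27537/3442 (q = -8 + 1/(-4775 + 1333) = -8 + 1/(-3442) = -8 - 1/3442 = -27537/3442 ≈ -8.0003)
q - 1/3898 = -27537/3442 - 1/3898 = -26835667/3354229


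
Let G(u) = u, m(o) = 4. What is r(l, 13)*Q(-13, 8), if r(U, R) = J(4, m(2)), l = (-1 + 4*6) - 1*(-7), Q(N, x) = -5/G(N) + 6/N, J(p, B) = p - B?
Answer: 0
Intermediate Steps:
Q(N, x) = 1/N (Q(N, x) = -5/N + 6/N = 1/N)
l = 30 (l = (-1 + 24) + 7 = 23 + 7 = 30)
r(U, R) = 0 (r(U, R) = 4 - 1*4 = 4 - 4 = 0)
r(l, 13)*Q(-13, 8) = 0/(-13) = 0*(-1/13) = 0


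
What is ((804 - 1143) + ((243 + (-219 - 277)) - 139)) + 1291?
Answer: 560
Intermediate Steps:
((804 - 1143) + ((243 + (-219 - 277)) - 139)) + 1291 = (-339 + ((243 - 496) - 139)) + 1291 = (-339 + (-253 - 139)) + 1291 = (-339 - 392) + 1291 = -731 + 1291 = 560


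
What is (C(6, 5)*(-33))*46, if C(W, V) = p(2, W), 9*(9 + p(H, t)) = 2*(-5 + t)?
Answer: 39974/3 ≈ 13325.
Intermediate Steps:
p(H, t) = -91/9 + 2*t/9 (p(H, t) = -9 + (2*(-5 + t))/9 = -9 + (-10 + 2*t)/9 = -9 + (-10/9 + 2*t/9) = -91/9 + 2*t/9)
C(W, V) = -91/9 + 2*W/9
(C(6, 5)*(-33))*46 = ((-91/9 + (2/9)*6)*(-33))*46 = ((-91/9 + 4/3)*(-33))*46 = -79/9*(-33)*46 = (869/3)*46 = 39974/3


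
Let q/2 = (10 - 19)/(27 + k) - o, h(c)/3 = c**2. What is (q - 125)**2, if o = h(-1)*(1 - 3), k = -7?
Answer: 1297321/100 ≈ 12973.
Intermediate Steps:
h(c) = 3*c**2
o = -6 (o = (3*(-1)**2)*(1 - 3) = (3*1)*(-2) = 3*(-2) = -6)
q = 111/10 (q = 2*((10 - 19)/(27 - 7) - 1*(-6)) = 2*(-9/20 + 6) = 2*(111/20) = 111/10 ≈ 11.100)
(q - 125)**2 = (111/10 - 125)**2 = (-1139/10)**2 = 1297321/100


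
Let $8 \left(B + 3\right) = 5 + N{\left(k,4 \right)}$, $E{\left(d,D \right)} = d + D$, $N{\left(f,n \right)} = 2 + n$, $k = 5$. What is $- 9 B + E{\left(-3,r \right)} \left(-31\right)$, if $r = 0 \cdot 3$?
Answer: $\frac{861}{8} \approx 107.63$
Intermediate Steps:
$r = 0$
$E{\left(d,D \right)} = D + d$
$B = - \frac{13}{8}$ ($B = -3 + \frac{5 + \left(2 + 4\right)}{8} = -3 + \frac{5 + 6}{8} = -3 + \frac{1}{8} \cdot 11 = -3 + \frac{11}{8} = - \frac{13}{8} \approx -1.625$)
$- 9 B + E{\left(-3,r \right)} \left(-31\right) = \left(-9\right) \left(- \frac{13}{8}\right) + \left(0 - 3\right) \left(-31\right) = \frac{117}{8} - -93 = \frac{117}{8} + 93 = \frac{861}{8}$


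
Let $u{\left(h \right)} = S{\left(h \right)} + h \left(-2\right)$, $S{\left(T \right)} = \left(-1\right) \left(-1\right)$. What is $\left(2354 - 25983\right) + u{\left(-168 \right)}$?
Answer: $-23292$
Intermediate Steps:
$S{\left(T \right)} = 1$
$u{\left(h \right)} = 1 - 2 h$ ($u{\left(h \right)} = 1 + h \left(-2\right) = 1 - 2 h$)
$\left(2354 - 25983\right) + u{\left(-168 \right)} = \left(2354 - 25983\right) + \left(1 - -336\right) = -23629 + \left(1 + 336\right) = -23629 + 337 = -23292$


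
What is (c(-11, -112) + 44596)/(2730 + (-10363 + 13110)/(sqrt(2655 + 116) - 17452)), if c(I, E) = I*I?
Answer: 37178915991771782/2269664524125469 + 122837599*sqrt(2771)/2269664524125469 ≈ 16.381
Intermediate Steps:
c(I, E) = I**2
(c(-11, -112) + 44596)/(2730 + (-10363 + 13110)/(sqrt(2655 + 116) - 17452)) = ((-11)**2 + 44596)/(2730 + (-10363 + 13110)/(sqrt(2655 + 116) - 17452)) = (121 + 44596)/(2730 + 2747/(sqrt(2771) - 17452)) = 44717/(2730 + 2747/(-17452 + sqrt(2771)))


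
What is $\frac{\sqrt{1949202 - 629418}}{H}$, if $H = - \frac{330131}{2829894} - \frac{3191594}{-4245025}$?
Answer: $\frac{86736251100 \sqrt{329946}}{27546781093} \approx 1808.6$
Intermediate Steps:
$H = \frac{27546781093}{43368125550}$ ($H = \left(-330131\right) \frac{1}{2829894} - - \frac{11522}{15325} = - \frac{330131}{2829894} + \frac{11522}{15325} = \frac{27546781093}{43368125550} \approx 0.63519$)
$\frac{\sqrt{1949202 - 629418}}{H} = \frac{\sqrt{1949202 - 629418}}{\frac{27546781093}{43368125550}} = \sqrt{1319784} \cdot \frac{43368125550}{27546781093} = 2 \sqrt{329946} \cdot \frac{43368125550}{27546781093} = \frac{86736251100 \sqrt{329946}}{27546781093}$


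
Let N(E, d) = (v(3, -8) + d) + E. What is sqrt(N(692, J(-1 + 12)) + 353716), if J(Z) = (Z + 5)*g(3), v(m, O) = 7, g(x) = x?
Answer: sqrt(354463) ≈ 595.37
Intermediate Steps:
J(Z) = 15 + 3*Z (J(Z) = (Z + 5)*3 = (5 + Z)*3 = 15 + 3*Z)
N(E, d) = 7 + E + d (N(E, d) = (7 + d) + E = 7 + E + d)
sqrt(N(692, J(-1 + 12)) + 353716) = sqrt((7 + 692 + (15 + 3*(-1 + 12))) + 353716) = sqrt((7 + 692 + (15 + 3*11)) + 353716) = sqrt((7 + 692 + (15 + 33)) + 353716) = sqrt((7 + 692 + 48) + 353716) = sqrt(747 + 353716) = sqrt(354463)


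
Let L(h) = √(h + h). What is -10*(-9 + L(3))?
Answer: 90 - 10*√6 ≈ 65.505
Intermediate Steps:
L(h) = √2*√h (L(h) = √(2*h) = √2*√h)
-10*(-9 + L(3)) = -10*(-9 + √2*√3) = -10*(-9 + √6) = 90 - 10*√6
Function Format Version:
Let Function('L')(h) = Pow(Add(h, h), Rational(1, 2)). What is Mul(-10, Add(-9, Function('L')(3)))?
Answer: Add(90, Mul(-10, Pow(6, Rational(1, 2)))) ≈ 65.505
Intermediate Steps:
Function('L')(h) = Mul(Pow(2, Rational(1, 2)), Pow(h, Rational(1, 2))) (Function('L')(h) = Pow(Mul(2, h), Rational(1, 2)) = Mul(Pow(2, Rational(1, 2)), Pow(h, Rational(1, 2))))
Mul(-10, Add(-9, Function('L')(3))) = Mul(-10, Add(-9, Mul(Pow(2, Rational(1, 2)), Pow(3, Rational(1, 2))))) = Mul(-10, Add(-9, Pow(6, Rational(1, 2)))) = Add(90, Mul(-10, Pow(6, Rational(1, 2))))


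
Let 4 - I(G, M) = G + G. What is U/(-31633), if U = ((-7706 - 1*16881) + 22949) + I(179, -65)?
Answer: 1992/31633 ≈ 0.062972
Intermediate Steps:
I(G, M) = 4 - 2*G (I(G, M) = 4 - (G + G) = 4 - 2*G)
U = -1992 (U = ((-7706 - 1*16881) + 22949) + (4 - 2*179) = ((-7706 - 16881) + 22949) + (4 - 358) = (-24587 + 22949) - 354 = -1638 - 354 = -1992)
U/(-31633) = -1992/(-31633) = -1992*(-1/31633) = 1992/31633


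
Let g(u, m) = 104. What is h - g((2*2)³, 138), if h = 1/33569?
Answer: -3491175/33569 ≈ -104.00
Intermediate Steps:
h = 1/33569 ≈ 2.9789e-5
h - g((2*2)³, 138) = 1/33569 - 1*104 = 1/33569 - 104 = -3491175/33569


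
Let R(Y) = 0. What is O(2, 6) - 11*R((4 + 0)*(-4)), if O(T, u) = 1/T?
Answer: ½ ≈ 0.50000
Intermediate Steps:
O(2, 6) - 11*R((4 + 0)*(-4)) = 1/2 - 11*0 = ½ + 0 = ½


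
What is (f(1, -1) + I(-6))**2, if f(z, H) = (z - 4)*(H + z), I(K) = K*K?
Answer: 1296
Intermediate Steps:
I(K) = K**2
f(z, H) = (-4 + z)*(H + z)
(f(1, -1) + I(-6))**2 = ((1**2 - 4*(-1) - 4*1 - 1*1) + (-6)**2)**2 = ((1 + 4 - 4 - 1) + 36)**2 = (0 + 36)**2 = 36**2 = 1296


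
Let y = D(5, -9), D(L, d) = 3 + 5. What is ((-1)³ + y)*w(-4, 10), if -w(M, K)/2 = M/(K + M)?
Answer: 28/3 ≈ 9.3333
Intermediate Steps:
D(L, d) = 8
y = 8
w(M, K) = -2*M/(K + M)
((-1)³ + y)*w(-4, 10) = ((-1)³ + 8)*(-2*(-4)/(10 - 4)) = (-1 + 8)*(-2*(-4)/6) = 7*(-2*(-4)*⅙) = 7*(4/3) = 28/3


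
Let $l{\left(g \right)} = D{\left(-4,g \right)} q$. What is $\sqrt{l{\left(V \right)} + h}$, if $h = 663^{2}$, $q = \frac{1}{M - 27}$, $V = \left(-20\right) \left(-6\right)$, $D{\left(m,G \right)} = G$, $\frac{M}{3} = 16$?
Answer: $\frac{\sqrt{21539161}}{7} \approx 663.0$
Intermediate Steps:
$M = 48$ ($M = 3 \cdot 16 = 48$)
$V = 120$
$q = \frac{1}{21}$ ($q = \frac{1}{48 - 27} = \frac{1}{21} \approx 0.047619$)
$l{\left(g \right)} = \frac{g}{21}$ ($l{\left(g \right)} = g \frac{1}{21} = \frac{g}{21}$)
$h = 439569$
$\sqrt{l{\left(V \right)} + h} = \sqrt{\frac{1}{21} \cdot 120 + 439569} = \sqrt{\frac{40}{7} + 439569} = \sqrt{\frac{3077023}{7}} = \frac{\sqrt{21539161}}{7}$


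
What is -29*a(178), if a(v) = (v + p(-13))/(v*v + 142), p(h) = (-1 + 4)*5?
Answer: -5597/31826 ≈ -0.17586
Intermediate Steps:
p(h) = 15 (p(h) = 3*5 = 15)
a(v) = (15 + v)/(142 + v**2) (a(v) = (v + 15)/(v*v + 142) = (15 + v)/(v**2 + 142) = (15 + v)/(142 + v**2))
-29*a(178) = -29*(15 + 178)/(142 + 178**2) = -29*193/(142 + 31684) = -29*193/31826 = -5597/31826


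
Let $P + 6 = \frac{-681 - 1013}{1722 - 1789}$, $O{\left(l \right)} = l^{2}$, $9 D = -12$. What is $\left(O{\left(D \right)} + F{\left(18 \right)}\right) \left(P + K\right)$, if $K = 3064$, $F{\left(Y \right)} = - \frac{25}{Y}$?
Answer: $\frac{241010}{201} \approx 1199.1$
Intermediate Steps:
$D = - \frac{4}{3}$ ($D = \frac{1}{9} \left(-12\right) = - \frac{4}{3} \approx -1.3333$)
$P = \frac{1292}{67}$ ($P = -6 + \frac{-681 - 1013}{1722 - 1789} = -6 - \frac{1694}{-67} = -6 - - \frac{1694}{67} = -6 + \frac{1694}{67} = \frac{1292}{67} \approx 19.284$)
$\left(O{\left(D \right)} + F{\left(18 \right)}\right) \left(P + K\right) = \left(\left(- \frac{4}{3}\right)^{2} - \frac{25}{18}\right) \left(\frac{1292}{67} + 3064\right) = \left(\frac{16}{9} - \frac{25}{18}\right) \frac{206580}{67} = \frac{7}{18} \cdot \frac{206580}{67} = \frac{241010}{201}$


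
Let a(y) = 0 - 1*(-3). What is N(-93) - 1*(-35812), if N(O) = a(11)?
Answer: 35815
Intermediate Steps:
a(y) = 3 (a(y) = 0 + 3 = 3)
N(O) = 3
N(-93) - 1*(-35812) = 3 - 1*(-35812) = 3 + 35812 = 35815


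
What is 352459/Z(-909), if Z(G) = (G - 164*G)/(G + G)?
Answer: -704918/163 ≈ -4324.6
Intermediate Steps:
Z(G) = -163/2 (Z(G) = (-163*G)/((2*G)) = (-163*G)*(1/(2*G)) = -163/2)
352459/Z(-909) = 352459/(-163/2) = 352459*(-2/163) = -704918/163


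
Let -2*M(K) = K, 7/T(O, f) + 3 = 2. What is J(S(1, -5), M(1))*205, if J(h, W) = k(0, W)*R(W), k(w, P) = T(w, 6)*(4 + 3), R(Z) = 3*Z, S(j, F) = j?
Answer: 30135/2 ≈ 15068.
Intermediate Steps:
T(O, f) = -7 (T(O, f) = 7/(-3 + 2) = 7/(-1) = 7*(-1) = -7)
M(K) = -K/2
k(w, P) = -49 (k(w, P) = -7*(4 + 3) = -7*7 = -49)
J(h, W) = -147*W
J(S(1, -5), M(1))*205 = -(-147)/2*205 = -147*(-½)*205 = (147/2)*205 = 30135/2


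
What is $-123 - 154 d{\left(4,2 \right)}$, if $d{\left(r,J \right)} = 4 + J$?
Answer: $-1047$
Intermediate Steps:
$-123 - 154 d{\left(4,2 \right)} = -123 - 154 \left(4 + 2\right) = -123 - 924 = -1047$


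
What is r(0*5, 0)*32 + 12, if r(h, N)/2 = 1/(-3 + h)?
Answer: -28/3 ≈ -9.3333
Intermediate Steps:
r(h, N) = 2/(-3 + h)
r(0*5, 0)*32 + 12 = (2/(-3 + 0*5))*32 + 12 = (2/(-3 + 0))*32 + 12 = (2/(-3))*32 + 12 = (2*(-⅓))*32 + 12 = -⅔*32 + 12 = -64/3 + 12 = -28/3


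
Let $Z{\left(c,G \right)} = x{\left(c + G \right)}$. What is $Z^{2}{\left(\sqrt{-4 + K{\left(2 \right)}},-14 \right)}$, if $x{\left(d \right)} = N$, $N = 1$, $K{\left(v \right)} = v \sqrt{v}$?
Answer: $1$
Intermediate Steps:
$K{\left(v \right)} = v^{\frac{3}{2}}$
$x{\left(d \right)} = 1$
$Z{\left(c,G \right)} = 1$
$Z^{2}{\left(\sqrt{-4 + K{\left(2 \right)}},-14 \right)} = 1^{2} = 1$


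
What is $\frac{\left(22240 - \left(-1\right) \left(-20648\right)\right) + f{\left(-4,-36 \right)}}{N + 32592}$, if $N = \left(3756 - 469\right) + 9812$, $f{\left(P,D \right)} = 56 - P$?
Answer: $\frac{1652}{45691} \approx 0.036156$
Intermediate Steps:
$N = 13099$ ($N = 3287 + 9812 = 13099$)
$\frac{\left(22240 - \left(-1\right) \left(-20648\right)\right) + f{\left(-4,-36 \right)}}{N + 32592} = \frac{\left(22240 - \left(-1\right) \left(-20648\right)\right) + \left(56 - -4\right)}{13099 + 32592} = \frac{\left(22240 - 20648\right) + \left(56 + 4\right)}{45691} = \left(\left(22240 - 20648\right) + 60\right) \frac{1}{45691} = \left(1592 + 60\right) \frac{1}{45691} = 1652 \cdot \frac{1}{45691} = \frac{1652}{45691}$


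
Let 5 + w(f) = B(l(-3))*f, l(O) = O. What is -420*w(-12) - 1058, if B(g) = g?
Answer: -14078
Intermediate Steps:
w(f) = -5 - 3*f
-420*w(-12) - 1058 = -420*(-5 - 3*(-12)) - 1058 = -420*(-5 + 36) - 1058 = -420*31 - 1058 = -13020 - 1058 = -14078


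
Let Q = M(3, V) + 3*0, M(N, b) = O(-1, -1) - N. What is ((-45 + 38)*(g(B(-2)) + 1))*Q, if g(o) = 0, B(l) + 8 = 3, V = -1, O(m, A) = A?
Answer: 28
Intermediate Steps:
B(l) = -5 (B(l) = -8 + 3 = -5)
M(N, b) = -1 - N
Q = -4 (Q = (-1 - 1*3) + 3*0 = (-1 - 3) + 0 = -4 + 0 = -4)
((-45 + 38)*(g(B(-2)) + 1))*Q = ((-45 + 38)*(0 + 1))*(-4) = -7*1*(-4) = -7*(-4) = 28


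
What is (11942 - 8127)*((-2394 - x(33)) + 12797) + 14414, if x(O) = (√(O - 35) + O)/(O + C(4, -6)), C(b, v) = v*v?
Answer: 913100792/23 - 3815*I*√2/69 ≈ 3.97e+7 - 78.192*I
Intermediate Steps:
C(b, v) = v²
x(O) = (O + √(-35 + O))/(36 + O) (x(O) = (√(O - 35) + O)/(O + (-6)²) = (√(-35 + O) + O)/(O + 36) = (O + √(-35 + O))/(36 + O))
(11942 - 8127)*((-2394 - x(33)) + 12797) + 14414 = (11942 - 8127)*((-2394 - (33 + √(-35 + 33))/(36 + 33)) + 12797) + 14414 = 3815*((-2394 - (33 + √(-2))/69) + 12797) + 14414 = 3815*((-2394 - (33 + I*√2)/69) + 12797) + 14414 = 3815*((-2394 - (11/23 + I*√2/69)) + 12797) + 14414 = 3815*((-2394 + (-11/23 - I*√2/69)) + 12797) + 14414 = 3815*((-55073/23 - I*√2/69) + 12797) + 14414 = 3815*(239258/23 - I*√2/69) + 14414 = (912769270/23 - 3815*I*√2/69) + 14414 = 913100792/23 - 3815*I*√2/69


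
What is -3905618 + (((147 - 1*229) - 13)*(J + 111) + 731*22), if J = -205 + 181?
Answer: -3897801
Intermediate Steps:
J = -24
-3905618 + (((147 - 1*229) - 13)*(J + 111) + 731*22) = -3905618 + (((147 - 1*229) - 13)*(-24 + 111) + 731*22) = -3905618 + (((147 - 229) - 13)*87 + 16082) = -3905618 + ((-82 - 13)*87 + 16082) = -3905618 + (-95*87 + 16082) = -3905618 + (-8265 + 16082) = -3905618 + 7817 = -3897801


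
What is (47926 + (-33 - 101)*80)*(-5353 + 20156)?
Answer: 550760418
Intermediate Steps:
(47926 + (-33 - 101)*80)*(-5353 + 20156) = (47926 - 134*80)*14803 = (47926 - 10720)*14803 = 37206*14803 = 550760418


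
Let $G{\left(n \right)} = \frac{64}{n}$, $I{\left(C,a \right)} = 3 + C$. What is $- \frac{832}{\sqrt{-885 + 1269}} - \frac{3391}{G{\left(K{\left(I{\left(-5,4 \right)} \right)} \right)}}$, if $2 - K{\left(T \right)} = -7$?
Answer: $- \frac{30519}{64} - \frac{52 \sqrt{6}}{3} \approx -519.32$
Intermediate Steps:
$K{\left(T \right)} = 9$ ($K{\left(T \right)} = 2 - -7 = 2 + 7 = 9$)
$- \frac{832}{\sqrt{-885 + 1269}} - \frac{3391}{G{\left(K{\left(I{\left(-5,4 \right)} \right)} \right)}} = - \frac{832}{\sqrt{-885 + 1269}} - \frac{3391}{64 \cdot \frac{1}{9}} = - \frac{832}{\sqrt{384}} - \frac{3391}{64 \cdot \frac{1}{9}} = - \frac{832}{8 \sqrt{6}} - \frac{3391}{\frac{64}{9}} = - 832 \frac{\sqrt{6}}{48} - \frac{30519}{64} = - \frac{52 \sqrt{6}}{3} - \frac{30519}{64} = - \frac{30519}{64} - \frac{52 \sqrt{6}}{3}$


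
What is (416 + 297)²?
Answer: 508369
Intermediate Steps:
(416 + 297)² = 713² = 508369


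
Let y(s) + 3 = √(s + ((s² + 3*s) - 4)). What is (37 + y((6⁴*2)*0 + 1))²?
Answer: 1225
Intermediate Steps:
y(s) = -3 + √(-4 + s² + 4*s) (y(s) = -3 + √(s + ((s² + 3*s) - 4)) = -3 + √(s + (-4 + s² + 3*s)) = -3 + √(-4 + s² + 4*s))
(37 + y((6⁴*2)*0 + 1))² = (37 + (-3 + √(-4 + ((6⁴*2)*0 + 1)² + 4*((6⁴*2)*0 + 1))))² = (37 + (-3 + √(-4 + ((1296*2)*0 + 1)² + 4*((1296*2)*0 + 1))))² = (37 + (-3 + √(-4 + (2592*0 + 1)² + 4*(2592*0 + 1))))² = (37 + (-3 + √(-4 + (0 + 1)² + 4*(0 + 1))))² = (37 + (-3 + √(-4 + 1² + 4*1)))² = (37 + (-3 + √(-4 + 1 + 4)))² = (37 + (-3 + √1))² = (37 + (-3 + 1))² = (37 - 2)² = 35² = 1225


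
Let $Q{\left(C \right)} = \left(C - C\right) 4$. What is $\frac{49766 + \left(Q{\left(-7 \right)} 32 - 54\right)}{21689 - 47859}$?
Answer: $- \frac{24856}{13085} \approx -1.8996$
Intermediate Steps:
$Q{\left(C \right)} = 0$ ($Q{\left(C \right)} = 0 \cdot 4 = 0$)
$\frac{49766 + \left(Q{\left(-7 \right)} 32 - 54\right)}{21689 - 47859} = \frac{49766 + \left(0 \cdot 32 - 54\right)}{21689 - 47859} = \frac{49766 + \left(0 - 54\right)}{-26170} = \left(49766 - 54\right) \left(- \frac{1}{26170}\right) = 49712 \left(- \frac{1}{26170}\right) = - \frac{24856}{13085}$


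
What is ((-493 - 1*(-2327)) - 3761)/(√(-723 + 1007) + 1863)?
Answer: -3590001/3470485 + 3854*√71/3470485 ≈ -1.0251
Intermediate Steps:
((-493 - 1*(-2327)) - 3761)/(√(-723 + 1007) + 1863) = ((-493 + 2327) - 3761)/(√284 + 1863) = (1834 - 3761)/(2*√71 + 1863) = -1927/(1863 + 2*√71)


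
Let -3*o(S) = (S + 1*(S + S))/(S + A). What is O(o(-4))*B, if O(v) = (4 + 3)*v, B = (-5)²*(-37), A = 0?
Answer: 6475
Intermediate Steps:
o(S) = -1 (o(S) = -(S + 1*(S + S))/(3*(S + 0)) = -(S + 1*(2*S))/(3*S) = -(S + 2*S)/(3*S) = -3*S/(3*S) = -⅓*3 = -1)
B = -925 (B = 25*(-37) = -925)
O(v) = 7*v
O(o(-4))*B = (7*(-1))*(-925) = -7*(-925) = 6475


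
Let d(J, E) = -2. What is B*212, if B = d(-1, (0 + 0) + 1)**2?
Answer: 848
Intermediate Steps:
B = 4 (B = (-2)**2 = 4)
B*212 = 4*212 = 848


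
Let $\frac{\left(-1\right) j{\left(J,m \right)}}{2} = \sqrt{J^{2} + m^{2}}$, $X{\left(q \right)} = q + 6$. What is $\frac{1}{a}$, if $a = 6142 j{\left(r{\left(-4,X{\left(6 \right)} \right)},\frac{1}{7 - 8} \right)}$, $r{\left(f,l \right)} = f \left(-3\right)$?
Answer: $- \frac{\sqrt{145}}{1781180} \approx -6.7605 \cdot 10^{-6}$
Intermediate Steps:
$X{\left(q \right)} = 6 + q$
$r{\left(f,l \right)} = - 3 f$
$j{\left(J,m \right)} = - 2 \sqrt{J^{2} + m^{2}}$
$a = - 12284 \sqrt{145}$ ($a = 6142 \left(- 2 \sqrt{\left(\left(-3\right) \left(-4\right)\right)^{2} + \left(\frac{1}{7 - 8}\right)^{2}}\right) = 6142 \left(- 2 \sqrt{12^{2} + \left(\frac{1}{-1}\right)^{2}}\right) = 6142 \left(- 2 \sqrt{144 + \left(-1\right)^{2}}\right) = 6142 \left(- 2 \sqrt{144 + 1}\right) = 6142 \left(- 2 \sqrt{145}\right) = - 12284 \sqrt{145} \approx -1.4792 \cdot 10^{5}$)
$\frac{1}{a} = \frac{1}{\left(-12284\right) \sqrt{145}} = - \frac{\sqrt{145}}{1781180}$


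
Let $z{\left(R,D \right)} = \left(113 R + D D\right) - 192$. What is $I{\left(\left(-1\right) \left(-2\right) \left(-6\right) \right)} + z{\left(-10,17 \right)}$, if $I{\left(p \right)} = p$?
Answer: $-1045$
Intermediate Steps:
$z{\left(R,D \right)} = -192 + D^{2} + 113 R$ ($z{\left(R,D \right)} = \left(113 R + D^{2}\right) - 192 = \left(D^{2} + 113 R\right) - 192 = -192 + D^{2} + 113 R$)
$I{\left(\left(-1\right) \left(-2\right) \left(-6\right) \right)} + z{\left(-10,17 \right)} = \left(-1\right) \left(-2\right) \left(-6\right) + \left(-192 + 17^{2} + 113 \left(-10\right)\right) = 2 \left(-6\right) - 1033 = -12 - 1033 = -1045$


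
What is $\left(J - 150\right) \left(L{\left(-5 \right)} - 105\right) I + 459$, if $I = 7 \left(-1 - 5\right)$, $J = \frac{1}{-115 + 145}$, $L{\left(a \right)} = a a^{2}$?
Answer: $-1448219$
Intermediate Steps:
$L{\left(a \right)} = a^{3}$
$J = \frac{1}{30} \approx 0.033333$
$I = -42$ ($I = 7 \left(-6\right) = -42$)
$\left(J - 150\right) \left(L{\left(-5 \right)} - 105\right) I + 459 = \left(\frac{1}{30} - 150\right) \left(\left(-5\right)^{3} - 105\right) \left(-42\right) + 459 = - \frac{4499 \left(-125 - 105\right)}{30} \left(-42\right) + 459 = \left(- \frac{4499}{30}\right) \left(-230\right) \left(-42\right) + 459 = \frac{103477}{3} \left(-42\right) + 459 = -1448678 + 459 = -1448219$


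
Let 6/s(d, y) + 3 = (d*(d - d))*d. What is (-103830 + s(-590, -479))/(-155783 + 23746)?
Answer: 103832/132037 ≈ 0.78639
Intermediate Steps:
s(d, y) = -2 (s(d, y) = 6/(-3 + (d*(d - d))*d) = 6/(-3 + (d*0)*d) = 6/(-3 + 0*d) = 6/(-3 + 0) = 6/(-3) = 6*(-⅓) = -2)
(-103830 + s(-590, -479))/(-155783 + 23746) = (-103830 - 2)/(-155783 + 23746) = -103832/(-132037) = -103832*(-1/132037) = 103832/132037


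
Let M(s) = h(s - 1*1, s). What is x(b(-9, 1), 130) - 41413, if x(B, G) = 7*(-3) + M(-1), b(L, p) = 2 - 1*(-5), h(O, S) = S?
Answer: -41435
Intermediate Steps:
M(s) = s
b(L, p) = 7 (b(L, p) = 2 + 5 = 7)
x(B, G) = -22 (x(B, G) = 7*(-3) - 1 = -21 - 1 = -22)
x(b(-9, 1), 130) - 41413 = -22 - 41413 = -41435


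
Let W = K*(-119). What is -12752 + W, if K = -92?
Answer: -1804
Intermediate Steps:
W = 10948 (W = -92*(-119) = 10948)
-12752 + W = -12752 + 10948 = -1804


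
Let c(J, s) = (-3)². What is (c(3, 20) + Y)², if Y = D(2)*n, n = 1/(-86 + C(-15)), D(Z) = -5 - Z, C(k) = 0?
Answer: 609961/7396 ≈ 82.472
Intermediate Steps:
c(J, s) = 9
n = -1/86 (n = 1/(-86 + 0) = 1/(-86) = -1/86 ≈ -0.011628)
Y = 7/86 (Y = (-5 - 1*2)*(-1/86) = (-5 - 2)*(-1/86) = -7*(-1/86) = 7/86 ≈ 0.081395)
(c(3, 20) + Y)² = (9 + 7/86)² = (781/86)² = 609961/7396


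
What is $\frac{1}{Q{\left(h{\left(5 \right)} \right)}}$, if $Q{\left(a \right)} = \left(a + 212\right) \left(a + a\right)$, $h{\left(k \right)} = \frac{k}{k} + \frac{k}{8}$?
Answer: $\frac{32}{22217} \approx 0.0014403$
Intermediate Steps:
$h{\left(k \right)} = 1 + \frac{k}{8}$ ($h{\left(k \right)} = 1 + k \frac{1}{8} = 1 + \frac{k}{8}$)
$Q{\left(a \right)} = 2 a \left(212 + a\right)$ ($Q{\left(a \right)} = \left(212 + a\right) 2 a = 2 a \left(212 + a\right)$)
$\frac{1}{Q{\left(h{\left(5 \right)} \right)}} = \frac{1}{2 \left(1 + \frac{1}{8} \cdot 5\right) \left(212 + \left(1 + \frac{1}{8} \cdot 5\right)\right)} = \frac{1}{2 \left(1 + \frac{5}{8}\right) \left(212 + \left(1 + \frac{5}{8}\right)\right)} = \frac{1}{2 \cdot \frac{13}{8} \left(212 + \frac{13}{8}\right)} = \frac{1}{2 \cdot \frac{13}{8} \cdot \frac{1709}{8}} = \frac{1}{\frac{22217}{32}} = \frac{32}{22217}$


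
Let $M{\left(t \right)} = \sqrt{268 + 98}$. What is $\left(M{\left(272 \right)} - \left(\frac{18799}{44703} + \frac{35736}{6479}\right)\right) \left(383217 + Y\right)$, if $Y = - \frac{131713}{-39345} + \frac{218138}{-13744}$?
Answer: $- \frac{178137860743592717842219}{78310022698405080} + \frac{103610381740211 \sqrt{366}}{270378840} \approx 5.0564 \cdot 10^{6}$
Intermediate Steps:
$M{\left(t \right)} = \sqrt{366}$
$Y = - \frac{3386188069}{270378840}$ ($Y = \left(-131713\right) \left(- \frac{1}{39345}\right) + 218138 \left(- \frac{1}{13744}\right) = \frac{131713}{39345} - \frac{109069}{6872} = - \frac{3386188069}{270378840} \approx -12.524$)
$\left(M{\left(272 \right)} - \left(\frac{18799}{44703} + \frac{35736}{6479}\right)\right) \left(383217 + Y\right) = \left(\sqrt{366} - \left(\frac{18799}{44703} + \frac{35736}{6479}\right)\right) \left(383217 - \frac{3386188069}{270378840}\right) = \left(\sqrt{366} - \frac{1719305129}{289630737}\right) \frac{103610381740211}{270378840} = \left(- \frac{1719305129}{289630737} + \sqrt{366}\right) \frac{103610381740211}{270378840} = - \frac{178137860743592717842219}{78310022698405080} + \frac{103610381740211 \sqrt{366}}{270378840}$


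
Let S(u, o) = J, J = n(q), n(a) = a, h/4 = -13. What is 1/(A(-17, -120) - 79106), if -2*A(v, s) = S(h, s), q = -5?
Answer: -2/158207 ≈ -1.2642e-5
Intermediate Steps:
h = -52 (h = 4*(-13) = -52)
J = -5
S(u, o) = -5
A(v, s) = 5/2 (A(v, s) = -½*(-5) = 5/2)
1/(A(-17, -120) - 79106) = 1/(5/2 - 79106) = 1/(-158207/2) = -2/158207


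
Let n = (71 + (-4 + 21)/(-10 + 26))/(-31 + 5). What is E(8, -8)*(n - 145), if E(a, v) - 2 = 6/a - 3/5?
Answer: -2643339/8320 ≈ -317.71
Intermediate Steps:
E(a, v) = 7/5 + 6/a (E(a, v) = 2 + (6/a - 3/5) = 2 + (-3/5 + 6/a) = 7/5 + 6/a)
n = -1153/416 (n = (71 + 17/16)/(-26) = (71 + 17*(1/16))*(-1/26) = (71 + 17/16)*(-1/26) = (1153/16)*(-1/26) = -1153/416 ≈ -2.7716)
E(8, -8)*(n - 145) = (7/5 + 6/8)*(-1153/416 - 145) = (7/5 + 6*(1/8))*(-61473/416) = (7/5 + 3/4)*(-61473/416) = (43/20)*(-61473/416) = -2643339/8320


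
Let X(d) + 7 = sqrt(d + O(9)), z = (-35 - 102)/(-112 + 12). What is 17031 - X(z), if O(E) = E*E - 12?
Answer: 17038 - sqrt(7037)/10 ≈ 17030.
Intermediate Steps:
O(E) = -12 + E**2 (O(E) = E**2 - 12 = -12 + E**2)
z = 137/100 (z = -137/(-100) = -137*(-1/100) = 137/100 ≈ 1.3700)
X(d) = -7 + sqrt(69 + d) (X(d) = -7 + sqrt(d + (-12 + 9**2)) = -7 + sqrt(d + (-12 + 81)) = -7 + sqrt(d + 69) = -7 + sqrt(69 + d))
17031 - X(z) = 17031 - (-7 + sqrt(69 + 137/100)) = 17031 - (-7 + sqrt(7037/100)) = 17031 - (-7 + sqrt(7037)/10) = 17031 + (7 - sqrt(7037)/10) = 17038 - sqrt(7037)/10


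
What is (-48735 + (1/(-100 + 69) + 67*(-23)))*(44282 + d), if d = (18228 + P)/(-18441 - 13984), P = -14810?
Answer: -2237839156176624/1005175 ≈ -2.2263e+9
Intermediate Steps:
d = -3418/32425 (d = (18228 - 14810)/(-18441 - 13984) = 3418/(-32425) = 3418*(-1/32425) = -3418/32425 ≈ -0.10541)
(-48735 + (1/(-100 + 69) + 67*(-23)))*(44282 + d) = (-48735 + (1/(-100 + 69) + 67*(-23)))*(44282 - 3418/32425) = (-48735 + (1/(-31) - 1541))*(1435840432/32425) = (-48735 + (-1/31 - 1541))*(1435840432/32425) = (-48735 - 47772/31)*(1435840432/32425) = -1558557/31*1435840432/32425 = -2237839156176624/1005175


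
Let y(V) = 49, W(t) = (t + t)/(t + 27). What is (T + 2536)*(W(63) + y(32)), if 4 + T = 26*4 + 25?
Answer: 670572/5 ≈ 1.3411e+5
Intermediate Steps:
W(t) = 2*t/(27 + t) (W(t) = (2*t)/(27 + t) = 2*t/(27 + t))
T = 125 (T = -4 + (26*4 + 25) = -4 + (104 + 25) = -4 + 129 = 125)
(T + 2536)*(W(63) + y(32)) = (125 + 2536)*(2*63/(27 + 63) + 49) = 2661*(2*63/90 + 49) = 2661*(2*63*(1/90) + 49) = 2661*(7/5 + 49) = 2661*(252/5) = 670572/5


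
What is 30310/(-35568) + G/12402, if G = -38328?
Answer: -3716143/942552 ≈ -3.9426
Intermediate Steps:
30310/(-35568) + G/12402 = 30310/(-35568) - 38328/12402 = 30310*(-1/35568) - 38328*1/12402 = -15155/17784 - 6388/2067 = -3716143/942552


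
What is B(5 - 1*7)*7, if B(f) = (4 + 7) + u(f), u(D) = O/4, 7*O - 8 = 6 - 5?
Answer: 317/4 ≈ 79.250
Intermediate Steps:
O = 9/7 (O = 8/7 + (6 - 5)/7 = 8/7 + (1/7)*1 = 8/7 + 1/7 = 9/7 ≈ 1.2857)
u(D) = 9/28 (u(D) = (9/7)/4 = (9/7)*(1/4) = 9/28)
B(f) = 317/28 (B(f) = (4 + 7) + 9/28 = 11 + 9/28 = 317/28)
B(5 - 1*7)*7 = (317/28)*7 = 317/4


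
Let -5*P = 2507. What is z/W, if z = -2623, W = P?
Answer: 13115/2507 ≈ 5.2314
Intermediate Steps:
P = -2507/5 (P = -⅕*2507 = -2507/5 ≈ -501.40)
W = -2507/5 ≈ -501.40
z/W = -2623/(-2507/5) = -2623*(-5/2507) = 13115/2507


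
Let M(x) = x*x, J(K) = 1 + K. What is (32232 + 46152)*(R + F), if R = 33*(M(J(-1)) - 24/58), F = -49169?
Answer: -111798864048/29 ≈ -3.8551e+9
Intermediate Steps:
M(x) = x²
R = -396/29 (R = 33*((1 - 1)² - 24/58) = 33*(0² - 24*1/58) = 33*(0 - 12/29) = 33*(-12/29) = -396/29 ≈ -13.655)
(32232 + 46152)*(R + F) = (32232 + 46152)*(-396/29 - 49169) = 78384*(-1426297/29) = -111798864048/29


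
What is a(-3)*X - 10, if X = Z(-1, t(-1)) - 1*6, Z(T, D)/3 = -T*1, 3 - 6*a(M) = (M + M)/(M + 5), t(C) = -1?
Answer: -13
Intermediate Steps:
a(M) = ½ - M/(3*(5 + M)) (a(M) = ½ - (M + M)/(6*(M + 5)) = ½ - 2*M/(6*(5 + M)) = ½ - M/(3*(5 + M)))
Z(T, D) = -3*T (Z(T, D) = 3*(-T*1) = 3*(-T) = -3*T)
X = -3 (X = -3*(-1) - 1*6 = 3 - 6 = -3)
a(-3)*X - 10 = ((15 - 3)/(6*(5 - 3)))*(-3) - 10 = ((⅙)*12/2)*(-3) - 10 = ((⅙)*(½)*12)*(-3) - 10 = 1*(-3) - 10 = -3 - 10 = -13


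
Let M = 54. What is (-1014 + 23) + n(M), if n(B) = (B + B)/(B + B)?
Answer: -990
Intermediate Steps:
n(B) = 1 (n(B) = (2*B)/((2*B)) = (2*B)*(1/(2*B)) = 1)
(-1014 + 23) + n(M) = (-1014 + 23) + 1 = -991 + 1 = -990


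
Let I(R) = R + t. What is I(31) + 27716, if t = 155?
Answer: 27902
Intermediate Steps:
I(R) = 155 + R (I(R) = R + 155 = 155 + R)
I(31) + 27716 = (155 + 31) + 27716 = 186 + 27716 = 27902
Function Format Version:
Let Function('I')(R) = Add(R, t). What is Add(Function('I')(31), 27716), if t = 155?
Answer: 27902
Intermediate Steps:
Function('I')(R) = Add(155, R) (Function('I')(R) = Add(R, 155) = Add(155, R))
Add(Function('I')(31), 27716) = Add(Add(155, 31), 27716) = Add(186, 27716) = 27902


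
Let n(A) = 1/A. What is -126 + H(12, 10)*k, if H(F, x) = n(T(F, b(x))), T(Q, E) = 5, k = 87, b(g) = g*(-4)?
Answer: -543/5 ≈ -108.60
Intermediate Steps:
b(g) = -4*g
H(F, x) = ⅕ (H(F, x) = 1/5 = ⅕)
-126 + H(12, 10)*k = -126 + (⅕)*87 = -126 + 87/5 = -543/5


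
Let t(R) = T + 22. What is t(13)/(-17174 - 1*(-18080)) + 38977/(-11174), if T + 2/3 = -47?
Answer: -1171/333 ≈ -3.5165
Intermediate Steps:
T = -143/3 (T = -2/3 - 47 = -143/3 ≈ -47.667)
t(R) = -77/3 (t(R) = -143/3 + 22 = -77/3)
t(13)/(-17174 - 1*(-18080)) + 38977/(-11174) = -77/(3*(-17174 - 1*(-18080))) + 38977/(-11174) = -77/(3*(-17174 + 18080)) + 38977*(-1/11174) = -77/3/906 - 38977/11174 = -77/3*1/906 - 38977/11174 = -77/2718 - 38977/11174 = -1171/333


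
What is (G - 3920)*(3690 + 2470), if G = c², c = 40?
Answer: -14291200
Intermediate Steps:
G = 1600 (G = 40² = 1600)
(G - 3920)*(3690 + 2470) = (1600 - 3920)*(3690 + 2470) = -2320*6160 = -14291200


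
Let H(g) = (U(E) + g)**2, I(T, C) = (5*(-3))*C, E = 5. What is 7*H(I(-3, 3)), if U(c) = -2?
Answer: 15463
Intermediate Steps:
I(T, C) = -15*C
H(g) = (-2 + g)**2
7*H(I(-3, 3)) = 7*(-2 - 15*3)**2 = 7*(-2 - 45)**2 = 7*(-47)**2 = 7*2209 = 15463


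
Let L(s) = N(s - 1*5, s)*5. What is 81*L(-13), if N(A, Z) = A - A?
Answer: 0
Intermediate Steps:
N(A, Z) = 0
L(s) = 0 (L(s) = 0*5 = 0)
81*L(-13) = 81*0 = 0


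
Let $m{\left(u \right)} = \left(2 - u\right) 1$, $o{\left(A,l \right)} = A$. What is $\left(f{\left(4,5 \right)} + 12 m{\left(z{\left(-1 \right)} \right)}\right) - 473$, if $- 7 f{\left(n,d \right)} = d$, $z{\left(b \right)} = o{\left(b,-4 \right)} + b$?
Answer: $- \frac{2980}{7} \approx -425.71$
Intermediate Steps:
$z{\left(b \right)} = 2 b$ ($z{\left(b \right)} = b + b = 2 b$)
$m{\left(u \right)} = 2 - u$
$f{\left(n,d \right)} = - \frac{d}{7}$
$\left(f{\left(4,5 \right)} + 12 m{\left(z{\left(-1 \right)} \right)}\right) - 473 = \left(\left(- \frac{1}{7}\right) 5 + 12 \left(2 - 2 \left(-1\right)\right)\right) - 473 = \left(- \frac{5}{7} + 12 \left(2 - -2\right)\right) - 473 = \left(- \frac{5}{7} + 12 \left(2 + 2\right)\right) - 473 = \left(- \frac{5}{7} + 12 \cdot 4\right) - 473 = \left(- \frac{5}{7} + 48\right) - 473 = \frac{331}{7} - 473 = - \frac{2980}{7}$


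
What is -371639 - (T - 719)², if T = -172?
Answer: -1165520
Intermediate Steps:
-371639 - (T - 719)² = -371639 - (-172 - 719)² = -371639 - 1*(-891)² = -371639 - 1*793881 = -371639 - 793881 = -1165520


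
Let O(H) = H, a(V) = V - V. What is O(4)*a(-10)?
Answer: 0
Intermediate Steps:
a(V) = 0
O(4)*a(-10) = 4*0 = 0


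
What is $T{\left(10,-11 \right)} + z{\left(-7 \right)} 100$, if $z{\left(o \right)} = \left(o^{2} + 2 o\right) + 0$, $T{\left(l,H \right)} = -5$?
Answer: $3495$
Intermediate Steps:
$z{\left(o \right)} = o^{2} + 2 o$
$T{\left(10,-11 \right)} + z{\left(-7 \right)} 100 = -5 + - 7 \left(2 - 7\right) 100 = -5 + \left(-7\right) \left(-5\right) 100 = -5 + 35 \cdot 100 = -5 + 3500 = 3495$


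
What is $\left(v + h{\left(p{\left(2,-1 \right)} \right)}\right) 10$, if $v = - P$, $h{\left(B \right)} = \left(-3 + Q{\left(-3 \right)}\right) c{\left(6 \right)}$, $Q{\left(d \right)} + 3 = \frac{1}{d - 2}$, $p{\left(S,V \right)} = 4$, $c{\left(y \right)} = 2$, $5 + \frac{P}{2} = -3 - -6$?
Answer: $-84$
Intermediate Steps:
$P = -4$ ($P = -10 + 2 \left(-3 - -6\right) = -10 + 2 \left(-3 + 6\right) = -10 + 2 \cdot 3 = -10 + 6 = -4$)
$Q{\left(d \right)} = -3 + \frac{1}{-2 + d}$ ($Q{\left(d \right)} = -3 + \frac{1}{d - 2} = -3 + \frac{1}{-2 + d}$)
$h{\left(B \right)} = - \frac{62}{5}$ ($h{\left(B \right)} = \left(-3 + \frac{7 - -9}{-2 - 3}\right) 2 = \left(-3 + \frac{7 + 9}{-5}\right) 2 = \left(-3 - \frac{16}{5}\right) 2 = \left(- \frac{31}{5}\right) 2 = - \frac{62}{5}$)
$v = 4$ ($v = \left(-1\right) \left(-4\right) = 4$)
$\left(v + h{\left(p{\left(2,-1 \right)} \right)}\right) 10 = \left(4 - \frac{62}{5}\right) 10 = \left(- \frac{42}{5}\right) 10 = -84$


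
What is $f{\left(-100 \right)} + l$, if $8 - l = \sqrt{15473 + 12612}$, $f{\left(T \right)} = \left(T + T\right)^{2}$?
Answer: $40008 - \sqrt{28085} \approx 39840.0$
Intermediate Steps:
$f{\left(T \right)} = 4 T^{2}$ ($f{\left(T \right)} = \left(2 T\right)^{2} = 4 T^{2}$)
$l = 8 - \sqrt{28085}$ ($l = 8 - \sqrt{15473 + 12612} = 8 - \sqrt{28085} \approx -159.59$)
$f{\left(-100 \right)} + l = 4 \left(-100\right)^{2} + \left(8 - \sqrt{28085}\right) = 4 \cdot 10000 + \left(8 - \sqrt{28085}\right) = 40000 + \left(8 - \sqrt{28085}\right) = 40008 - \sqrt{28085}$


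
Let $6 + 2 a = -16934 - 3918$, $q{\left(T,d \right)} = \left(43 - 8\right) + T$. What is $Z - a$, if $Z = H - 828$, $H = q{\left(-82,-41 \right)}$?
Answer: $9554$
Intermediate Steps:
$q{\left(T,d \right)} = 35 + T$
$H = -47$ ($H = 35 - 82 = -47$)
$Z = -875$ ($Z = -47 - 828 = -875$)
$a = -10429$ ($a = -3 + \frac{-16934 - 3918}{2} = -3 + \frac{1}{2} \left(-20852\right) = -3 - 10426 = -10429$)
$Z - a = -875 - -10429 = -875 + 10429 = 9554$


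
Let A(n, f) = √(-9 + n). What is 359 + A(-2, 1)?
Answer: 359 + I*√11 ≈ 359.0 + 3.3166*I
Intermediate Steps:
359 + A(-2, 1) = 359 + √(-9 - 2) = 359 + √(-11) = 359 + I*√11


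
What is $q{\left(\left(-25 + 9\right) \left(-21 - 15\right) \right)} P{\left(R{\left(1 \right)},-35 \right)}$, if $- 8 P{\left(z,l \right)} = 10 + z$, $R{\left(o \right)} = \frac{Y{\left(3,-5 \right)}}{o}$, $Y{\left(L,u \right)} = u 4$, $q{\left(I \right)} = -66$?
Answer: $- \frac{165}{2} \approx -82.5$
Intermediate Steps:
$Y{\left(L,u \right)} = 4 u$
$R{\left(o \right)} = - \frac{20}{o}$ ($R{\left(o \right)} = \frac{4 \left(-5\right)}{o} = - \frac{20}{o}$)
$P{\left(z,l \right)} = - \frac{5}{4} - \frac{z}{8}$ ($P{\left(z,l \right)} = - \frac{10 + z}{8} = - \frac{5}{4} - \frac{z}{8}$)
$q{\left(\left(-25 + 9\right) \left(-21 - 15\right) \right)} P{\left(R{\left(1 \right)},-35 \right)} = - 66 \left(- \frac{5}{4} - \frac{\left(-20\right) 1^{-1}}{8}\right) = - 66 \left(- \frac{5}{4} - \frac{\left(-20\right) 1}{8}\right) = - 66 \left(- \frac{5}{4} - - \frac{5}{2}\right) = - 66 \left(- \frac{5}{4} + \frac{5}{2}\right) = \left(-66\right) \frac{5}{4} = - \frac{165}{2}$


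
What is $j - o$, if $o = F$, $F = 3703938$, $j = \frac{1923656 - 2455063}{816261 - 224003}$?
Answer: $- \frac{2193687443411}{592258} \approx -3.7039 \cdot 10^{6}$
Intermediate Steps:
$j = - \frac{531407}{592258} \approx -0.89726$
$o = 3703938$
$j - o = - \frac{531407}{592258} - 3703938 = - \frac{2193687443411}{592258}$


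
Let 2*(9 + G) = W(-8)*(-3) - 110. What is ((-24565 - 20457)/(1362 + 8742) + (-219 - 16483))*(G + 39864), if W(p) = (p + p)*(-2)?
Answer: -838777287070/1263 ≈ -6.6412e+8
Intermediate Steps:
W(p) = -4*p (W(p) = (2*p)*(-2) = -4*p)
G = -112 (G = -9 + (-4*(-8)*(-3) - 110)/2 = -9 + (32*(-3) - 110)/2 = -9 + (-96 - 110)/2 = -9 + (½)*(-206) = -9 - 103 = -112)
((-24565 - 20457)/(1362 + 8742) + (-219 - 16483))*(G + 39864) = ((-24565 - 20457)/(1362 + 8742) + (-219 - 16483))*(-112 + 39864) = (-45022/10104 - 16702)*39752 = (-45022*1/10104 - 16702)*39752 = (-22511/5052 - 16702)*39752 = -84401015/5052*39752 = -838777287070/1263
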